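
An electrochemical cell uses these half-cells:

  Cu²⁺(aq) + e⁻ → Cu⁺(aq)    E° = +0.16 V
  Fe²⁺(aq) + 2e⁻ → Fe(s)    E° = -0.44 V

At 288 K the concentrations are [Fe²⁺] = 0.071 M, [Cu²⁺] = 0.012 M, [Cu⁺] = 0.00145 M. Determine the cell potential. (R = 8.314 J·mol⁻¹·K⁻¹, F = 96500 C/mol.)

The Cu²⁺/Cu⁺ couple has the higher reduction potential and acts as the cathode, so E°_cell = +0.16 − (-0.44) = 0.60 V.
Balancing electrons gives n = 2; the reaction quotient is Q = [Fe²⁺]·[Cu⁺]^2/[Cu²⁺]^2 = 0.00104.
E = E° − (RT/nF) ln Q = 0.60 − (8.314×288)/(2×96500) × (-6.872) = 0.600 + 0.085 = 0.685 V.

0.685 V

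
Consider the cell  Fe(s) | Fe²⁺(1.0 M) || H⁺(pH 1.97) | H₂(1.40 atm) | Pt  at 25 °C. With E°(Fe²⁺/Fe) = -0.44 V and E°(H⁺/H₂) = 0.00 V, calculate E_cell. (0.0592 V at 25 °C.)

0.32 V

The hydrogen couple is the cathode, so E°_cell = 0.44 V; n = 2.
[H⁺] = 10^(−1.97) = 0.011 M, and Q = [Fe²⁺]·P(H₂) / [H⁺]^2 = 1.22 × 10^4.
E = E° − (0.0592/2) log Q = 0.44 − (0.0592/2)(4.086) = 0.319 V.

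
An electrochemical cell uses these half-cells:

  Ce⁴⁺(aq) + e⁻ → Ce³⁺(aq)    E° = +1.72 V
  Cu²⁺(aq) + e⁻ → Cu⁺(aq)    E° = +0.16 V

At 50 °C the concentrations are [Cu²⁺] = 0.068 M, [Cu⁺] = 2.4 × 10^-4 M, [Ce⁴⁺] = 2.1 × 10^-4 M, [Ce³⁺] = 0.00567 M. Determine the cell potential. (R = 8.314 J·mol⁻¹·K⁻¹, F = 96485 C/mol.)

1.31 V

The Ce⁴⁺/Ce³⁺ couple has the higher reduction potential and acts as the cathode, so E°_cell = +1.72 − (+0.16) = 1.56 V.
Balancing electrons gives n = 1; the reaction quotient is Q = [Cu²⁺]·[Ce³⁺]/([Cu⁺]·[Ce⁴⁺]) = 7650.
E = E° − (RT/nF) ln Q = 1.56 − (8.314×323)/(1×96485) × (8.942) = 1.560 − 0.249 = 1.311 V.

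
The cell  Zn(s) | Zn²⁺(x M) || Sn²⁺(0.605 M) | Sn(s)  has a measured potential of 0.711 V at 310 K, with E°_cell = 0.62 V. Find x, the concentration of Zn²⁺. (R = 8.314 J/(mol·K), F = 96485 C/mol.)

6.6 × 10^-4 M

From the Nernst equation, ln Q = nF(E° − E)/RT = 2×96485×(0.62 − 0.711)/(8.314×310) = -6.813, so Q = 0.00110.
With Q = [Zn²⁺]/[Sn²⁺] and the known concentrations, [Zn²⁺] in the numerator gives [Zn²⁺] = 6.6 × 10^-4 M.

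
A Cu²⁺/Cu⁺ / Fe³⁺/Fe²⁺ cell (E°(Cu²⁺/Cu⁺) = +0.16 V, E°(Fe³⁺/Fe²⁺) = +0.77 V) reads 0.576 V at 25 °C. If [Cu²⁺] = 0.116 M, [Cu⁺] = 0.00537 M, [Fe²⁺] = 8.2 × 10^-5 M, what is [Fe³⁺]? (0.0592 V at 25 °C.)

From the Nernst equation, log Q = n(E° − E)/0.0592 = 1(0.61 − 0.576)/0.0592 = 0.574, so Q = 3.75.
With Q = [Cu²⁺]·[Fe²⁺]/([Cu⁺]·[Fe³⁺]) and the known concentrations, [Fe³⁺] in the denominator gives [Fe³⁺] = 4.7 × 10^-4 M.

4.7 × 10^-4 M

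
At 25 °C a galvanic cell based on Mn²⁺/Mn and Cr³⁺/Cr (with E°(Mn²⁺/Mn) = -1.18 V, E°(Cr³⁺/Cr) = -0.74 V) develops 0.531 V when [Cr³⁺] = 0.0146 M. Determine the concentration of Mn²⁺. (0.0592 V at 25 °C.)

From the Nernst equation, log Q = n(E° − E)/0.0592 = 6(0.44 − 0.531)/0.0592 = -9.223, so Q = 5.98 × 10^-10.
With Q = [Mn²⁺]^3/[Cr³⁺]^2 and the known concentrations, [Mn²⁺]^3 in the numerator gives [Mn²⁺] = 5 × 10^-5 M.

5 × 10^-5 M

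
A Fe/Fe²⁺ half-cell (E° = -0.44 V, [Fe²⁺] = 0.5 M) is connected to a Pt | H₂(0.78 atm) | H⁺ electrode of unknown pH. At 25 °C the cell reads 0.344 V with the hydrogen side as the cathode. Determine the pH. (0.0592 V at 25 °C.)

pH = 1.83

E°_cell = 0.44 V and n = 2.
log Q = n(E° − E)/0.0592 = 2×(0.44 − 0.344)/0.0592 = 3.243.
With Q = [Fe²⁺]·P(H₂) / [H⁺]^2, solving for [H⁺] gives log[H⁺] = -1.826, so pH = 1.83.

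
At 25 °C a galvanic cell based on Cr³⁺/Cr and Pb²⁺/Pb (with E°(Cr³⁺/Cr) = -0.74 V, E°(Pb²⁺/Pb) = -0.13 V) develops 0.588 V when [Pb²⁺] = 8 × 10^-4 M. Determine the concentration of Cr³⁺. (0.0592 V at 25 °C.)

2.9 × 10^-4 M

From the Nernst equation, log Q = n(E° − E)/0.0592 = 6(0.61 − 0.588)/0.0592 = 2.230, so Q = 170.
With Q = [Cr³⁺]^2/[Pb²⁺]^3 and the known concentrations, [Cr³⁺]^2 in the numerator gives [Cr³⁺] = 2.9 × 10^-4 M.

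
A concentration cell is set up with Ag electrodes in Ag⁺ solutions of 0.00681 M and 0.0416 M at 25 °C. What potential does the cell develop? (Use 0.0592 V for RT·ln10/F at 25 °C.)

0.047 V

Both half-cells are Ag⁺/Ag, so E°_cell = 0. The concentrated side is the cathode; the cell reaction moves Ag⁺ from high to low concentration with n = 1.
Q = [Ag⁺]_dilute/[Ag⁺]_conc = 0.00681/0.0416 = 0.164.
E = 0 − (0.0592/1) log Q = −(0.0592/1)(-0.786) = 0.0465 V.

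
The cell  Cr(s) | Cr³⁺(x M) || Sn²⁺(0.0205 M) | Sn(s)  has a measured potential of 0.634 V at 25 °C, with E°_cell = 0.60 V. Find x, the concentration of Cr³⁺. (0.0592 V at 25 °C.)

From the Nernst equation, log Q = n(E° − E)/0.0592 = 6(0.60 − 0.634)/0.0592 = -3.446, so Q = 3.58 × 10^-4.
With Q = [Cr³⁺]^2/[Sn²⁺]^3 and the known concentrations, [Cr³⁺]^2 in the numerator gives [Cr³⁺] = 5.6 × 10^-5 M.

5.6 × 10^-5 M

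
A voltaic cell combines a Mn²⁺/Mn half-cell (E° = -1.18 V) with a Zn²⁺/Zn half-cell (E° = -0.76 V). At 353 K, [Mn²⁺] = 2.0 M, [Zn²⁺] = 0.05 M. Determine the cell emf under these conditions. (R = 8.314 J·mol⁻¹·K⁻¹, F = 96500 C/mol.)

0.364 V

The Zn²⁺/Zn couple has the higher reduction potential and acts as the cathode, so E°_cell = -0.76 − (-1.18) = 0.42 V.
Balancing electrons gives n = 2; the reaction quotient is Q = [Mn²⁺]/[Zn²⁺] = 40.0.
E = E° − (RT/nF) ln Q = 0.42 − (8.314×353)/(2×96500) × (3.689) = 0.420 − 0.056 = 0.364 V.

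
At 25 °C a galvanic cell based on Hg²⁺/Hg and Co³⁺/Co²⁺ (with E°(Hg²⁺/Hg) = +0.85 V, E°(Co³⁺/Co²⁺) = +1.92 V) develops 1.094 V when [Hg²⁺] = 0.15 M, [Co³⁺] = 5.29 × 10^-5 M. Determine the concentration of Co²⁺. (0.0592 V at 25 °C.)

From the Nernst equation, log Q = n(E° − E)/0.0592 = 2(1.07 − 1.094)/0.0592 = -0.811, so Q = 0.155.
With Q = [Hg²⁺]·[Co²⁺]^2/[Co³⁺]^2 and the known concentrations, [Co²⁺]^2 in the numerator gives [Co²⁺] = 5.4 × 10^-5 M.

5.4 × 10^-5 M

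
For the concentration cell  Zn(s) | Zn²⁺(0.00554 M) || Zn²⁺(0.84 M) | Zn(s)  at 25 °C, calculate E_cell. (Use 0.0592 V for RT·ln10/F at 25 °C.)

0.065 V

Both half-cells are Zn²⁺/Zn, so E°_cell = 0. The concentrated side is the cathode; the cell reaction moves Zn²⁺ from high to low concentration with n = 2.
Q = [Zn²⁺]_dilute/[Zn²⁺]_conc = 0.00554/0.84 = 0.00660.
E = 0 − (0.0592/2) log Q = −(0.0592/2)(-2.181) = 0.0646 V.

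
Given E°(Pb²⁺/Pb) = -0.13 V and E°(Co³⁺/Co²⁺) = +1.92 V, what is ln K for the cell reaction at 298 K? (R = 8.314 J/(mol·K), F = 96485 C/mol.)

ln K = 159.7

E°_cell = +1.92 − (-0.13) = 2.05 V, with n = 2 electrons transferred.
At equilibrium E = 0, so the Nernst equation gives ln K = nFE°/RT = (2)(96485)(2.05)/((8.314)(298)) = 159.67.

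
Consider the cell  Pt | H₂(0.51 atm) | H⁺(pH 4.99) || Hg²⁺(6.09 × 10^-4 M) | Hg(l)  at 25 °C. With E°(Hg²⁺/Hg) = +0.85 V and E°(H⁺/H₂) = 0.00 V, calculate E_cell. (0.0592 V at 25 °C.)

1.04 V

The Hg²⁺/Hg couple is the cathode, so E°_cell = 0.85 V; n = 2.
[H⁺] = 10^(−4.99) = 1 × 10^-5 M, and Q = [H⁺]^2 / ([Hg²⁺]·P(H₂)) = 3.37 × 10^-7.
E = E° − (0.0592/2) log Q = 0.85 − (0.0592/2)(-6.472) = 1.042 V.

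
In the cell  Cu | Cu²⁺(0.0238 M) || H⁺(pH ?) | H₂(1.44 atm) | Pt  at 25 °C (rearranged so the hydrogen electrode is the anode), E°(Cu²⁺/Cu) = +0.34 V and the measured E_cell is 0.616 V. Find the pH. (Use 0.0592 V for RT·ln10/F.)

E°_cell = 0.34 V and n = 2.
log Q = n(E° − E)/0.0592 = 2×(0.34 − 0.616)/0.0592 = -9.324.
With Q = [H⁺]^2 / ([Cu²⁺]·P(H₂)), solving for [H⁺] gives log[H⁺] = -5.395, so pH = 5.39.

pH = 5.39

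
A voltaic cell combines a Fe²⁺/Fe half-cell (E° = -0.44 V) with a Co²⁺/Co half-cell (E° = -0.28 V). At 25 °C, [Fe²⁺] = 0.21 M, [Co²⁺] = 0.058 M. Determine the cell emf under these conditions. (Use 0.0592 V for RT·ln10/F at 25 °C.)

0.143 V

The Co²⁺/Co couple has the higher reduction potential and acts as the cathode, so E°_cell = -0.28 − (-0.44) = 0.16 V.
Balancing electrons gives n = 2; the reaction quotient is Q = [Fe²⁺]/[Co²⁺] = 3.62.
At 25 °C, E = E° − (0.0592/n) log Q = 0.16 − (0.0592/2)(0.559) = 0.160 − 0.017 = 0.143 V.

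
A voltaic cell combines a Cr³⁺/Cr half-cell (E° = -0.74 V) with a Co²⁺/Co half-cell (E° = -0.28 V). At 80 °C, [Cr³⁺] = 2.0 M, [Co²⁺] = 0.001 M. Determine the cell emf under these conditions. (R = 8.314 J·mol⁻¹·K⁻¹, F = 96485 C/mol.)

The Co²⁺/Co couple has the higher reduction potential and acts as the cathode, so E°_cell = -0.28 − (-0.74) = 0.46 V.
Balancing electrons gives n = 6; the reaction quotient is Q = [Cr³⁺]^2/[Co²⁺]^3 = 4 × 10^9.
E = E° − (RT/nF) ln Q = 0.46 − (8.314×353)/(6×96485) × (22.110) = 0.460 − 0.112 = 0.348 V.

0.348 V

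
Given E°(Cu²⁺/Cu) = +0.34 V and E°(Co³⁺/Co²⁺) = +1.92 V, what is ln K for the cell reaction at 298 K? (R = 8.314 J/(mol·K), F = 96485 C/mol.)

ln K = 123.1

E°_cell = +1.92 − (+0.34) = 1.58 V, with n = 2 electrons transferred.
At equilibrium E = 0, so the Nernst equation gives ln K = nFE°/RT = (2)(96485)(1.58)/((8.314)(298)) = 123.06.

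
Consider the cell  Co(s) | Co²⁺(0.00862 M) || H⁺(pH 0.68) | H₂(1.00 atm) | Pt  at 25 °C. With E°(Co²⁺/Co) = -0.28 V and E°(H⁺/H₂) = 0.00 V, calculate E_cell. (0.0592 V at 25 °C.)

The hydrogen couple is the cathode, so E°_cell = 0.28 V; n = 2.
[H⁺] = 10^(−0.68) = 0.21 M, and Q = [Co²⁺]·P(H₂) / [H⁺]^2 = 0.197.
E = E° − (0.0592/2) log Q = 0.28 − (0.0592/2)(-0.704) = 0.301 V.

0.30 V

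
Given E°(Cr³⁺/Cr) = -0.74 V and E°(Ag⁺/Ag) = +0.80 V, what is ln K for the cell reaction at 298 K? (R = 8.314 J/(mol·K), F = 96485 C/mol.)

E°_cell = +0.80 − (-0.74) = 1.54 V, with n = 3 electrons transferred.
At equilibrium E = 0, so the Nernst equation gives ln K = nFE°/RT = (3)(96485)(1.54)/((8.314)(298)) = 179.92.

ln K = 179.9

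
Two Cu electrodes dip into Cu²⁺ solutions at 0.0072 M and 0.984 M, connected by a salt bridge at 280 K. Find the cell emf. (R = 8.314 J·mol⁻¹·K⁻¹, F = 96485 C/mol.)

0.059 V

Both half-cells are Cu²⁺/Cu, so E°_cell = 0. The concentrated side is the cathode; the cell reaction moves Cu²⁺ from high to low concentration with n = 2.
Q = [Cu²⁺]_dilute/[Cu²⁺]_conc = 0.0072/0.984 = 0.00732.
E = 0 − (RT/nF) ln Q = −((8.314×280)/(2×96485))(-4.918) = 0.0593 V.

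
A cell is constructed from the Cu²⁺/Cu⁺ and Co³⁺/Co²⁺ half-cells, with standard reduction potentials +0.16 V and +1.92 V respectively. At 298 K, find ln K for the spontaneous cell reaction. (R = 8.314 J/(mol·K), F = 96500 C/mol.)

ln K = 68.6

E°_cell = +1.92 − (+0.16) = 1.76 V, with n = 1 electron transferred.
At equilibrium E = 0, so the Nernst equation gives ln K = nFE°/RT = (1)(96500)(1.76)/((8.314)(298)) = 68.55.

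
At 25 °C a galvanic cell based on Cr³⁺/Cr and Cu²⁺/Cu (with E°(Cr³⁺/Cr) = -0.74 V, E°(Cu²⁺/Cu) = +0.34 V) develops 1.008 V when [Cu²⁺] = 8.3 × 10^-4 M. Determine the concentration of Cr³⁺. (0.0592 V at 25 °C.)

From the Nernst equation, log Q = n(E° − E)/0.0592 = 6(1.08 − 1.008)/0.0592 = 7.297, so Q = 1.98 × 10^7.
With Q = [Cr³⁺]^2/[Cu²⁺]^3 and the known concentrations, [Cr³⁺]^2 in the numerator gives [Cr³⁺] = 0.11 M.

0.11 M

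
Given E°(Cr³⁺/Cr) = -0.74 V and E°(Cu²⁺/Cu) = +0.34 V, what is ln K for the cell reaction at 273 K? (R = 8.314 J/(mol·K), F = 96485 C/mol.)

E°_cell = +0.34 − (-0.74) = 1.08 V, with n = 6 electrons transferred.
At equilibrium E = 0, so the Nernst equation gives ln K = nFE°/RT = (6)(96485)(1.08)/((8.314)(273)) = 275.46.

ln K = 275.5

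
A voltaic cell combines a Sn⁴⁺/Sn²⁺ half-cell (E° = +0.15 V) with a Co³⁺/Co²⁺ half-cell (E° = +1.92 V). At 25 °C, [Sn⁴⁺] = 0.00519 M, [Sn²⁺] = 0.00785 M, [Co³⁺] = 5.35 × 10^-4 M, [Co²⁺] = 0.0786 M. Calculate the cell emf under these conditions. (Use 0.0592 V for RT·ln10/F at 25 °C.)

1.65 V

The Co³⁺/Co²⁺ couple has the higher reduction potential and acts as the cathode, so E°_cell = +1.92 − (+0.15) = 1.77 V.
Balancing electrons gives n = 2; the reaction quotient is Q = [Sn⁴⁺]·[Co²⁺]^2/([Sn²⁺]·[Co³⁺]^2) = 1.43 × 10^4.
At 25 °C, E = E° − (0.0592/n) log Q = 1.77 − (0.0592/2)(4.154) = 1.770 − 0.123 = 1.647 V.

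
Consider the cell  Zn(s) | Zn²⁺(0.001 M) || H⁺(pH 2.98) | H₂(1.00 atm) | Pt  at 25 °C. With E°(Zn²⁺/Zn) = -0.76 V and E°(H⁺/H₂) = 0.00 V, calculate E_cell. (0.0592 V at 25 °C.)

0.67 V

The hydrogen couple is the cathode, so E°_cell = 0.76 V; n = 2.
[H⁺] = 10^(−2.98) = 0.0010 M, and Q = [Zn²⁺]·P(H₂) / [H⁺]^2 = 912.
E = E° − (0.0592/2) log Q = 0.76 − (0.0592/2)(2.960) = 0.672 V.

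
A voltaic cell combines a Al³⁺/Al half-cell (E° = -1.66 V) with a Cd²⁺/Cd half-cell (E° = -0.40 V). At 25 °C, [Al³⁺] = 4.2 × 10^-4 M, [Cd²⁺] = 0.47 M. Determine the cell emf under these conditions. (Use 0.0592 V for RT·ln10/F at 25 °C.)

1.32 V

The Cd²⁺/Cd couple has the higher reduction potential and acts as the cathode, so E°_cell = -0.40 − (-1.66) = 1.26 V.
Balancing electrons gives n = 6; the reaction quotient is Q = [Al³⁺]^2/[Cd²⁺]^3 = 1.7 × 10^-6.
At 25 °C, E = E° − (0.0592/n) log Q = 1.26 − (0.0592/6)(-5.770) = 1.260 + 0.057 = 1.317 V.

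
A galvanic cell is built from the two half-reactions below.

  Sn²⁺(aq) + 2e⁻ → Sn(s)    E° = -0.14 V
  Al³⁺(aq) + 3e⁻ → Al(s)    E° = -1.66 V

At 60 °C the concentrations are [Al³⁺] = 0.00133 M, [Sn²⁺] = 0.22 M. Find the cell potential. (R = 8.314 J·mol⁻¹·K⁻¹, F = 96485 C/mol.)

The Sn²⁺/Sn couple has the higher reduction potential and acts as the cathode, so E°_cell = -0.14 − (-1.66) = 1.52 V.
Balancing electrons gives n = 6; the reaction quotient is Q = [Al³⁺]^2/[Sn²⁺]^3 = 1.66 × 10^-4.
E = E° − (RT/nF) ln Q = 1.52 − (8.314×333)/(6×96485) × (-8.703) = 1.520 + 0.042 = 1.562 V.

1.56 V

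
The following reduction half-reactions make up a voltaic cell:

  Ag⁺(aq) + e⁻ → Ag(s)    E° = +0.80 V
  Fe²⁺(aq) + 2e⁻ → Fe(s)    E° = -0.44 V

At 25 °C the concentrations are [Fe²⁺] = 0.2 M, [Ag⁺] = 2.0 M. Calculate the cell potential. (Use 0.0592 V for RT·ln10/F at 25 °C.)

The Ag⁺/Ag couple has the higher reduction potential and acts as the cathode, so E°_cell = +0.80 − (-0.44) = 1.24 V.
Balancing electrons gives n = 2; the reaction quotient is Q = [Fe²⁺]/[Ag⁺]^2 = 0.0500.
At 25 °C, E = E° − (0.0592/n) log Q = 1.24 − (0.0592/2)(-1.301) = 1.240 + 0.039 = 1.279 V.

1.28 V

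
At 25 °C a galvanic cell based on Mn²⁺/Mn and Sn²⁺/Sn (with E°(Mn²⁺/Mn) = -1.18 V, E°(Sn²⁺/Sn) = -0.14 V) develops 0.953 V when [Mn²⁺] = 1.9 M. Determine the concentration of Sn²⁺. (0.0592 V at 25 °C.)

0.0022 M

From the Nernst equation, log Q = n(E° − E)/0.0592 = 2(1.04 − 0.953)/0.0592 = 2.939, so Q = 869.
With Q = [Mn²⁺]/[Sn²⁺] and the known concentrations, [Sn²⁺] in the denominator gives [Sn²⁺] = 0.0022 M.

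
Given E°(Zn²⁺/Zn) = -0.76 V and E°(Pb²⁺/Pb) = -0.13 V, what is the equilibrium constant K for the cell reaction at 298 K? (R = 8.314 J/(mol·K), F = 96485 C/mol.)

E°_cell = -0.13 − (-0.76) = 0.63 V, with n = 2 electrons transferred.
At equilibrium E = 0, so the Nernst equation gives ln K = nFE°/RT = (2)(96485)(0.63)/((8.314)(298)) = 49.07.
K = e^49.07 = 2 × 10^21.

2 × 10^21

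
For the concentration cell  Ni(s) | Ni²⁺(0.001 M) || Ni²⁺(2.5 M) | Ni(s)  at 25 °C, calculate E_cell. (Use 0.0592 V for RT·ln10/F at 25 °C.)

0.10 V

Both half-cells are Ni²⁺/Ni, so E°_cell = 0. The concentrated side is the cathode; the cell reaction moves Ni²⁺ from high to low concentration with n = 2.
Q = [Ni²⁺]_dilute/[Ni²⁺]_conc = 0.001/2.5 = 4 × 10^-4.
E = 0 − (0.0592/2) log Q = −(0.0592/2)(-3.398) = 0.1006 V.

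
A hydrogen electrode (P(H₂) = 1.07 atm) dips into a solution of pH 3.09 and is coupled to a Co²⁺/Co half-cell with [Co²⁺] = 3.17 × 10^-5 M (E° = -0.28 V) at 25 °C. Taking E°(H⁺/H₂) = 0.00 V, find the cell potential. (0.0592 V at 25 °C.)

The hydrogen couple is the cathode, so E°_cell = 0.28 V; n = 2.
[H⁺] = 10^(−3.09) = 8.1 × 10^-4 M, and Q = [Co²⁺]·P(H₂) / [H⁺]^2 = 51.3.
E = E° − (0.0592/2) log Q = 0.28 − (0.0592/2)(1.710) = 0.229 V.

0.23 V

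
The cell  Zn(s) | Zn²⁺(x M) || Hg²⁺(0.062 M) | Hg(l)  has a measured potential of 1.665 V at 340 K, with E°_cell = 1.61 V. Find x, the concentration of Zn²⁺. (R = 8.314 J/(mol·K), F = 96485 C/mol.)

From the Nernst equation, ln Q = nF(E° − E)/RT = 2×96485×(1.61 − 1.665)/(8.314×340) = -3.755, so Q = 0.0234.
With Q = [Zn²⁺]/[Hg²⁺] and the known concentrations, [Zn²⁺] in the numerator gives [Zn²⁺] = 0.0015 M.

0.0015 M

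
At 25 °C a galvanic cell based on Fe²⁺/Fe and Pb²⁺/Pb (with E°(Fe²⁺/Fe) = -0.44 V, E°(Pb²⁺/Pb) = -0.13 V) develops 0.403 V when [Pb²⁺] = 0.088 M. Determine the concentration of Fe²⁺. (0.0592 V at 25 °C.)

From the Nernst equation, log Q = n(E° − E)/0.0592 = 2(0.31 − 0.403)/0.0592 = -3.142, so Q = 7.21 × 10^-4.
With Q = [Fe²⁺]/[Pb²⁺] and the known concentrations, [Fe²⁺] in the numerator gives [Fe²⁺] = 6.3 × 10^-5 M.

6.3 × 10^-5 M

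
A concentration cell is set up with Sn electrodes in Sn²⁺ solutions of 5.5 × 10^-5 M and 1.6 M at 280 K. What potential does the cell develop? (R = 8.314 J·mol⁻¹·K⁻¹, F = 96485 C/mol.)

0.12 V

Both half-cells are Sn²⁺/Sn, so E°_cell = 0. The concentrated side is the cathode; the cell reaction moves Sn²⁺ from high to low concentration with n = 2.
Q = [Sn²⁺]_dilute/[Sn²⁺]_conc = 5.5 × 10^-5/1.6 = 3.44 × 10^-5.
E = 0 − (RT/nF) ln Q = −((8.314×280)/(2×96485))(-10.278) = 0.1240 V.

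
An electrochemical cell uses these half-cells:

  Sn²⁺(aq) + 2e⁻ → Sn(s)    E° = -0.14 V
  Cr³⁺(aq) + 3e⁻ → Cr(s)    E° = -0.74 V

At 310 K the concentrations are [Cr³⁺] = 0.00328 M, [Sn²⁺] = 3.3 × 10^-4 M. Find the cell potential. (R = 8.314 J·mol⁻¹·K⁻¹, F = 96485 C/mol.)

0.544 V

The Sn²⁺/Sn couple has the higher reduction potential and acts as the cathode, so E°_cell = -0.14 − (-0.74) = 0.60 V.
Balancing electrons gives n = 6; the reaction quotient is Q = [Cr³⁺]^2/[Sn²⁺]^3 = 2.99 × 10^5.
E = E° − (RT/nF) ln Q = 0.60 − (8.314×310)/(6×96485) × (12.609) = 0.600 − 0.056 = 0.544 V.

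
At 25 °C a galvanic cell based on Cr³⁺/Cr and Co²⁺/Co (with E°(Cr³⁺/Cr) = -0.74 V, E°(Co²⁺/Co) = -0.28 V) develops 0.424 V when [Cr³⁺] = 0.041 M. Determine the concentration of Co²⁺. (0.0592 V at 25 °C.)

From the Nernst equation, log Q = n(E° − E)/0.0592 = 6(0.46 − 0.424)/0.0592 = 3.649, so Q = 4450.
With Q = [Cr³⁺]^2/[Co²⁺]^3 and the known concentrations, [Co²⁺]^3 in the denominator gives [Co²⁺] = 0.0072 M.

0.0072 M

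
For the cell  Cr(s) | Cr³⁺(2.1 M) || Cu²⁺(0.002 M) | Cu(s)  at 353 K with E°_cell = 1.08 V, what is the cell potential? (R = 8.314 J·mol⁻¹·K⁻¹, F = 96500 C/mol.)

0.978 V

Balancing electrons gives n = 6; the reaction quotient is Q = [Cr³⁺]^2/[Cu²⁺]^3 = 5.51 × 10^8.
E = E° − (RT/nF) ln Q = 1.08 − (8.314×353)/(6×96500) × (20.128) = 1.080 − 0.102 = 0.978 V.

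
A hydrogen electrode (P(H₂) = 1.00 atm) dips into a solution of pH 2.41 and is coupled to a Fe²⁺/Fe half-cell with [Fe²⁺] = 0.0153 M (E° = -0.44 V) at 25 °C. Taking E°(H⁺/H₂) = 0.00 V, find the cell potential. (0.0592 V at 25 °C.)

0.35 V

The hydrogen couple is the cathode, so E°_cell = 0.44 V; n = 2.
[H⁺] = 10^(−2.41) = 0.0039 M, and Q = [Fe²⁺]·P(H₂) / [H⁺]^2 = 1010.
E = E° − (0.0592/2) log Q = 0.44 − (0.0592/2)(3.005) = 0.351 V.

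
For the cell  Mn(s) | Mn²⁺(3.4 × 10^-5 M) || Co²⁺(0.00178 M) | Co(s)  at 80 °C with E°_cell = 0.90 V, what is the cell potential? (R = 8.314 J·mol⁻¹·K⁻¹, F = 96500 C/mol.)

0.960 V

Balancing electrons gives n = 2; the reaction quotient is Q = [Mn²⁺]/[Co²⁺] = 0.0191.
E = E° − (RT/nF) ln Q = 0.90 − (8.314×353)/(2×96500) × (-3.958) = 0.900 + 0.060 = 0.960 V.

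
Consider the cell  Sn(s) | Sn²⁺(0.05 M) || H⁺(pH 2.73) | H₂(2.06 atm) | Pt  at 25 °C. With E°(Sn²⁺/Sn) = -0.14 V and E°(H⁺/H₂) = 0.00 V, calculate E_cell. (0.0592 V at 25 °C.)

0.008 V

The hydrogen couple is the cathode, so E°_cell = 0.14 V; n = 2.
[H⁺] = 10^(−2.73) = 0.0019 M, and Q = [Sn²⁺]·P(H₂) / [H⁺]^2 = 2.97 × 10^4.
E = E° − (0.0592/2) log Q = 0.14 − (0.0592/2)(4.473) = 0.008 V.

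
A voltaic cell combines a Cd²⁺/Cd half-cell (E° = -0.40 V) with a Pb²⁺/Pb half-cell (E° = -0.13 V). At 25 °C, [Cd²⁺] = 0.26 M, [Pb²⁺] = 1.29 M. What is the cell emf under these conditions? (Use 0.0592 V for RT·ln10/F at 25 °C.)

0.291 V

The Pb²⁺/Pb couple has the higher reduction potential and acts as the cathode, so E°_cell = -0.13 − (-0.40) = 0.27 V.
Balancing electrons gives n = 2; the reaction quotient is Q = [Cd²⁺]/[Pb²⁺] = 0.202.
At 25 °C, E = E° − (0.0592/n) log Q = 0.27 − (0.0592/2)(-0.696) = 0.270 + 0.021 = 0.291 V.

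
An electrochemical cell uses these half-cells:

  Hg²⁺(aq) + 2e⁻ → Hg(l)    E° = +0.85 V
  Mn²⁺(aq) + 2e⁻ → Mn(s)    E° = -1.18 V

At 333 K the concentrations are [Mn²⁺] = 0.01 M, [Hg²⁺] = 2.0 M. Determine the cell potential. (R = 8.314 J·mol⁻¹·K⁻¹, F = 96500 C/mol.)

2.11 V

The Hg²⁺/Hg couple has the higher reduction potential and acts as the cathode, so E°_cell = +0.85 − (-1.18) = 2.03 V.
Balancing electrons gives n = 2; the reaction quotient is Q = [Mn²⁺]/[Hg²⁺] = 0.00500.
E = E° − (RT/nF) ln Q = 2.03 − (8.314×333)/(2×96500) × (-5.298) = 2.030 + 0.076 = 2.106 V.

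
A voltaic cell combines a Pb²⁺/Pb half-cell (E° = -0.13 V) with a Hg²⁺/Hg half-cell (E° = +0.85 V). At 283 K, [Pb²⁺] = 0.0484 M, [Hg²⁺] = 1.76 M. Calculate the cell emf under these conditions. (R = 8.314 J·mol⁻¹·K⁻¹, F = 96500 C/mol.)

1.02 V

The Hg²⁺/Hg couple has the higher reduction potential and acts as the cathode, so E°_cell = +0.85 − (-0.13) = 0.98 V.
Balancing electrons gives n = 2; the reaction quotient is Q = [Pb²⁺]/[Hg²⁺] = 0.0275.
E = E° − (RT/nF) ln Q = 0.98 − (8.314×283)/(2×96500) × (-3.594) = 0.980 + 0.044 = 1.024 V.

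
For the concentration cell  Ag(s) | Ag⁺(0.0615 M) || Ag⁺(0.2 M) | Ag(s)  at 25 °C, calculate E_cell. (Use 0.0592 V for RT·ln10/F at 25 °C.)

Both half-cells are Ag⁺/Ag, so E°_cell = 0. The concentrated side is the cathode; the cell reaction moves Ag⁺ from high to low concentration with n = 1.
Q = [Ag⁺]_dilute/[Ag⁺]_conc = 0.0615/0.2 = 0.307.
E = 0 − (0.0592/1) log Q = −(0.0592/1)(-0.512) = 0.0303 V.

0.030 V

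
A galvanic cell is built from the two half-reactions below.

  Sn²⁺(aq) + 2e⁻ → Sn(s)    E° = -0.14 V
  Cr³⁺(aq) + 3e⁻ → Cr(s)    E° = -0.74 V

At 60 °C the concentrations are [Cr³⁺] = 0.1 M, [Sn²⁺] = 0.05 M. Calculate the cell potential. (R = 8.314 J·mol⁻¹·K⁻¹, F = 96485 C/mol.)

0.579 V

The Sn²⁺/Sn couple has the higher reduction potential and acts as the cathode, so E°_cell = -0.14 − (-0.74) = 0.60 V.
Balancing electrons gives n = 6; the reaction quotient is Q = [Cr³⁺]^2/[Sn²⁺]^3 = 80.0.
E = E° − (RT/nF) ln Q = 0.60 − (8.314×333)/(6×96485) × (4.382) = 0.600 − 0.021 = 0.579 V.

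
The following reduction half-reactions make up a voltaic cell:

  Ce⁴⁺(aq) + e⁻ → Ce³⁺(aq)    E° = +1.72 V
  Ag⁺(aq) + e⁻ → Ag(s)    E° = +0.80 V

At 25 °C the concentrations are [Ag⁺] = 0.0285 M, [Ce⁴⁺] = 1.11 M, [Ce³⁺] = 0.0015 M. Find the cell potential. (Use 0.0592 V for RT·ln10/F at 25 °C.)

The Ce⁴⁺/Ce³⁺ couple has the higher reduction potential and acts as the cathode, so E°_cell = +1.72 − (+0.80) = 0.92 V.
Balancing electrons gives n = 1; the reaction quotient is Q = [Ag⁺]·[Ce³⁺]/[Ce⁴⁺] = 3.85 × 10^-5.
At 25 °C, E = E° − (0.0592/n) log Q = 0.92 − (0.0592/1)(-4.414) = 0.920 + 0.261 = 1.181 V.

1.18 V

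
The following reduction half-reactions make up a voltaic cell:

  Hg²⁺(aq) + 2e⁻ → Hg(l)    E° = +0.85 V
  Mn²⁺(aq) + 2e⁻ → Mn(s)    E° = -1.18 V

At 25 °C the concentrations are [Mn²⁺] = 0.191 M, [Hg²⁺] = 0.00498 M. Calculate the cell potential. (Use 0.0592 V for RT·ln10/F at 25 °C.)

1.98 V

The Hg²⁺/Hg couple has the higher reduction potential and acts as the cathode, so E°_cell = +0.85 − (-1.18) = 2.03 V.
Balancing electrons gives n = 2; the reaction quotient is Q = [Mn²⁺]/[Hg²⁺] = 38.4.
At 25 °C, E = E° − (0.0592/n) log Q = 2.03 − (0.0592/2)(1.584) = 2.030 − 0.047 = 1.983 V.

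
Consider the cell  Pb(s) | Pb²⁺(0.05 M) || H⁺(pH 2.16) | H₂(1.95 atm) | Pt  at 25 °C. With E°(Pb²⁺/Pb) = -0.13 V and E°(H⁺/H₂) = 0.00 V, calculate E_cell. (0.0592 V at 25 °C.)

0.032 V

The hydrogen couple is the cathode, so E°_cell = 0.13 V; n = 2.
[H⁺] = 10^(−2.16) = 0.0069 M, and Q = [Pb²⁺]·P(H₂) / [H⁺]^2 = 2040.
E = E° − (0.0592/2) log Q = 0.13 − (0.0592/2)(3.309) = 0.032 V.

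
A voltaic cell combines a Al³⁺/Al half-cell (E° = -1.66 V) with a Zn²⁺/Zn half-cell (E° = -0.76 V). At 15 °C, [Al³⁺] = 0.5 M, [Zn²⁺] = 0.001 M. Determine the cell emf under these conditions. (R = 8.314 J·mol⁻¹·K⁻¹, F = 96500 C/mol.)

0.820 V

The Zn²⁺/Zn couple has the higher reduction potential and acts as the cathode, so E°_cell = -0.76 − (-1.66) = 0.90 V.
Balancing electrons gives n = 6; the reaction quotient is Q = [Al³⁺]^2/[Zn²⁺]^3 = 2.5 × 10^8.
E = E° − (RT/nF) ln Q = 0.90 − (8.314×288)/(6×96500) × (19.337) = 0.900 − 0.080 = 0.820 V.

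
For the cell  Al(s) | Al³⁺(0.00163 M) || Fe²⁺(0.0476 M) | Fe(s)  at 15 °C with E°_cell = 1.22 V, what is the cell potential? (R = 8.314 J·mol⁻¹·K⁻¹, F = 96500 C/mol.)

1.24 V

Balancing electrons gives n = 6; the reaction quotient is Q = [Al³⁺]^2/[Fe²⁺]^3 = 0.0246.
E = E° − (RT/nF) ln Q = 1.22 − (8.314×288)/(6×96500) × (-3.704) = 1.220 + 0.015 = 1.235 V.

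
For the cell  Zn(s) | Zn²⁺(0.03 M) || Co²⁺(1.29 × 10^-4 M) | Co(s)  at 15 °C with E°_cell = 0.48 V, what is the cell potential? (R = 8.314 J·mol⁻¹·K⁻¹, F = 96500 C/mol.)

0.412 V

Balancing electrons gives n = 2; the reaction quotient is Q = [Zn²⁺]/[Co²⁺] = 233.
E = E° − (RT/nF) ln Q = 0.48 − (8.314×288)/(2×96500) × (5.449) = 0.480 − 0.068 = 0.412 V.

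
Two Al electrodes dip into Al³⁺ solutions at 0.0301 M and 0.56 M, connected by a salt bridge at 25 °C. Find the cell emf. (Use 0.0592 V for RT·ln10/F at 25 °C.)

0.025 V

Both half-cells are Al³⁺/Al, so E°_cell = 0. The concentrated side is the cathode; the cell reaction moves Al³⁺ from high to low concentration with n = 3.
Q = [Al³⁺]_dilute/[Al³⁺]_conc = 0.0301/0.56 = 0.0537.
E = 0 − (0.0592/3) log Q = −(0.0592/3)(-1.270) = 0.0251 V.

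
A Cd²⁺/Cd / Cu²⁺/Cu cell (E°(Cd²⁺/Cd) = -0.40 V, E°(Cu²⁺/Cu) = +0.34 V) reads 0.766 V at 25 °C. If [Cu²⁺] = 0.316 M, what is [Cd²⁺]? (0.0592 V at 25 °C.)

From the Nernst equation, log Q = n(E° − E)/0.0592 = 2(0.74 − 0.766)/0.0592 = -0.878, so Q = 0.132.
With Q = [Cd²⁺]/[Cu²⁺] and the known concentrations, [Cd²⁺] in the numerator gives [Cd²⁺] = 0.042 M.

0.042 M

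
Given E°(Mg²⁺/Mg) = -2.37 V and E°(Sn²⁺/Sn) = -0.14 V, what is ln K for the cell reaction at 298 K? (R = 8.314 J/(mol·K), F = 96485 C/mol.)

E°_cell = -0.14 − (-2.37) = 2.23 V, with n = 2 electrons transferred.
At equilibrium E = 0, so the Nernst equation gives ln K = nFE°/RT = (2)(96485)(2.23)/((8.314)(298)) = 173.69.

ln K = 173.7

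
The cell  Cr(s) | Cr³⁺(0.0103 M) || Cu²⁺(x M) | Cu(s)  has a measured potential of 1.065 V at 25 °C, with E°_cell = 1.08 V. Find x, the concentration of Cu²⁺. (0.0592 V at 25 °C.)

From the Nernst equation, log Q = n(E° − E)/0.0592 = 6(1.08 − 1.065)/0.0592 = 1.520, so Q = 33.1.
With Q = [Cr³⁺]^2/[Cu²⁺]^3 and the known concentrations, [Cu²⁺]^3 in the denominator gives [Cu²⁺] = 0.015 M.

0.015 M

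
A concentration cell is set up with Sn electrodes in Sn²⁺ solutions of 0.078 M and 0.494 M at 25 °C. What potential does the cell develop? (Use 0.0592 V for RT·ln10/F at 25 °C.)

0.024 V

Both half-cells are Sn²⁺/Sn, so E°_cell = 0. The concentrated side is the cathode; the cell reaction moves Sn²⁺ from high to low concentration with n = 2.
Q = [Sn²⁺]_dilute/[Sn²⁺]_conc = 0.078/0.494 = 0.158.
E = 0 − (0.0592/2) log Q = −(0.0592/2)(-0.802) = 0.0237 V.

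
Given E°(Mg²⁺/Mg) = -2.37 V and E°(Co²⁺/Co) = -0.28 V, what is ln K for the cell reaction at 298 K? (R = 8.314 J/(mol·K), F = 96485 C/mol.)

ln K = 162.8

E°_cell = -0.28 − (-2.37) = 2.09 V, with n = 2 electrons transferred.
At equilibrium E = 0, so the Nernst equation gives ln K = nFE°/RT = (2)(96485)(2.09)/((8.314)(298)) = 162.78.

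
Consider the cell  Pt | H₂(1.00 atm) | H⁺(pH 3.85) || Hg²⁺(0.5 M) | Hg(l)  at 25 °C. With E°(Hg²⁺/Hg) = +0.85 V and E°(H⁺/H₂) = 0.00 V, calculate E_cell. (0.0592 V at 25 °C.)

1.07 V

The Hg²⁺/Hg couple is the cathode, so E°_cell = 0.85 V; n = 2.
[H⁺] = 10^(−3.85) = 1.4 × 10^-4 M, and Q = [H⁺]^2 / ([Hg²⁺]·P(H₂)) = 3.99 × 10^-8.
E = E° − (0.0592/2) log Q = 0.85 − (0.0592/2)(-7.399) = 1.069 V.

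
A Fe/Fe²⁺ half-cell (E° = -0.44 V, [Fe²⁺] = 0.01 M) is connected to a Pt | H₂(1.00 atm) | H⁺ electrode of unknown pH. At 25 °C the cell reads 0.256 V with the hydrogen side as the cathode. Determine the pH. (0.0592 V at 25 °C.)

E°_cell = 0.44 V and n = 2.
log Q = n(E° − E)/0.0592 = 2×(0.44 − 0.256)/0.0592 = 6.216.
With Q = [Fe²⁺]·P(H₂) / [H⁺]^2, solving for [H⁺] gives log[H⁺] = -4.108, so pH = 4.11.

pH = 4.11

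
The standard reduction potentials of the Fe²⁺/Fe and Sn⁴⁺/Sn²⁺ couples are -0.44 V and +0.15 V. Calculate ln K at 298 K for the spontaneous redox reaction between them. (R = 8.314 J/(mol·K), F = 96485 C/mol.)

ln K = 46.0

E°_cell = +0.15 − (-0.44) = 0.59 V, with n = 2 electrons transferred.
At equilibrium E = 0, so the Nernst equation gives ln K = nFE°/RT = (2)(96485)(0.59)/((8.314)(298)) = 45.95.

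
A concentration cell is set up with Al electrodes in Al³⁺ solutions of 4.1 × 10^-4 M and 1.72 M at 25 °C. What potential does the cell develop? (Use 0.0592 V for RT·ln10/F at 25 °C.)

Both half-cells are Al³⁺/Al, so E°_cell = 0. The concentrated side is the cathode; the cell reaction moves Al³⁺ from high to low concentration with n = 3.
Q = [Al³⁺]_dilute/[Al³⁺]_conc = 4.1 × 10^-4/1.72 = 2.38 × 10^-4.
E = 0 − (0.0592/3) log Q = −(0.0592/3)(-3.623) = 0.0715 V.

0.071 V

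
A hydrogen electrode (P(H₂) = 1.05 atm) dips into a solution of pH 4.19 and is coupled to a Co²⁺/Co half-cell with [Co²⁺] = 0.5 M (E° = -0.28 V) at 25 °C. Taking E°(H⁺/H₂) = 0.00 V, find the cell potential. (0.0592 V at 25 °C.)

0.040 V

The hydrogen couple is the cathode, so E°_cell = 0.28 V; n = 2.
[H⁺] = 10^(−4.19) = 6.5 × 10^-5 M, and Q = [Co²⁺]·P(H₂) / [H⁺]^2 = 1.26 × 10^8.
E = E° − (0.0592/2) log Q = 0.28 − (0.0592/2)(8.100) = 0.040 V.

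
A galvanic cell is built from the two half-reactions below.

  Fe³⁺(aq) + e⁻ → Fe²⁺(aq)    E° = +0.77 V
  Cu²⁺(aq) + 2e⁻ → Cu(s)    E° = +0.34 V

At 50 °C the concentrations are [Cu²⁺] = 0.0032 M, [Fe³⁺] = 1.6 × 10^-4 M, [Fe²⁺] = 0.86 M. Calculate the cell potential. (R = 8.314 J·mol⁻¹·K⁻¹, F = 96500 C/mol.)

The Fe³⁺/Fe²⁺ couple has the higher reduction potential and acts as the cathode, so E°_cell = +0.77 − (+0.34) = 0.43 V.
Balancing electrons gives n = 2; the reaction quotient is Q = [Cu²⁺]·[Fe²⁺]^2/[Fe³⁺]^2 = 9.24 × 10^4.
E = E° − (RT/nF) ln Q = 0.43 − (8.314×323)/(2×96500) × (11.434) = 0.430 − 0.159 = 0.271 V.

0.271 V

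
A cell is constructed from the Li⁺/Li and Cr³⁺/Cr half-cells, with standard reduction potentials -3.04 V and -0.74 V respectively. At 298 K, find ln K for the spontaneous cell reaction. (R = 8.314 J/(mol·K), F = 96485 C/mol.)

E°_cell = -0.74 − (-3.04) = 2.30 V, with n = 3 electrons transferred.
At equilibrium E = 0, so the Nernst equation gives ln K = nFE°/RT = (3)(96485)(2.30)/((8.314)(298)) = 268.71.

ln K = 268.7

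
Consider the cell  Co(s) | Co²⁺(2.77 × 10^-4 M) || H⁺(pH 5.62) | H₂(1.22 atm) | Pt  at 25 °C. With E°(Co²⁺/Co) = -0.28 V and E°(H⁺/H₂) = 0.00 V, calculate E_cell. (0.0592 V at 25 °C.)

The hydrogen couple is the cathode, so E°_cell = 0.28 V; n = 2.
[H⁺] = 10^(−5.62) = 2.4 × 10^-6 M, and Q = [Co²⁺]·P(H₂) / [H⁺]^2 = 5.87 × 10^7.
E = E° − (0.0592/2) log Q = 0.28 − (0.0592/2)(7.769) = 0.050 V.

0.050 V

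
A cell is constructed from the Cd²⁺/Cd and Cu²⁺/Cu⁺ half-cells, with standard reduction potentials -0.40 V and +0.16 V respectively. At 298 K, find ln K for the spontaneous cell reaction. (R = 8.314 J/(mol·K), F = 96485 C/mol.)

ln K = 43.6

E°_cell = +0.16 − (-0.40) = 0.56 V, with n = 2 electrons transferred.
At equilibrium E = 0, so the Nernst equation gives ln K = nFE°/RT = (2)(96485)(0.56)/((8.314)(298)) = 43.62.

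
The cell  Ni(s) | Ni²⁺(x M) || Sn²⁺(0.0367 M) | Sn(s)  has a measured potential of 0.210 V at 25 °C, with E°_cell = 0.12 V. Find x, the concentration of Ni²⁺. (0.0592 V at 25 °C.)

From the Nernst equation, log Q = n(E° − E)/0.0592 = 2(0.12 − 0.210)/0.0592 = -3.041, so Q = 9.11 × 10^-4.
With Q = [Ni²⁺]/[Sn²⁺] and the known concentrations, [Ni²⁺] in the numerator gives [Ni²⁺] = 3.3 × 10^-5 M.

3.3 × 10^-5 M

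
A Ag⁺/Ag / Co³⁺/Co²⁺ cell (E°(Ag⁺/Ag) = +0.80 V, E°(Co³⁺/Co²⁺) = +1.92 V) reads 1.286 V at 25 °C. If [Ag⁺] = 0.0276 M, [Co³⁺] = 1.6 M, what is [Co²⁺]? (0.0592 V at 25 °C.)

0.091 M

From the Nernst equation, log Q = n(E° − E)/0.0592 = 1(1.12 − 1.286)/0.0592 = -2.804, so Q = 0.00157.
With Q = [Ag⁺]·[Co²⁺]/[Co³⁺] and the known concentrations, [Co²⁺] in the numerator gives [Co²⁺] = 0.091 M.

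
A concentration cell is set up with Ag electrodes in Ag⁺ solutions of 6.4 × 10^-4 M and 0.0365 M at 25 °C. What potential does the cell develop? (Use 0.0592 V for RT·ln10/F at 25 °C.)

0.10 V

Both half-cells are Ag⁺/Ag, so E°_cell = 0. The concentrated side is the cathode; the cell reaction moves Ag⁺ from high to low concentration with n = 1.
Q = [Ag⁺]_dilute/[Ag⁺]_conc = 6.4 × 10^-4/0.0365 = 0.0175.
E = 0 − (0.0592/1) log Q = −(0.0592/1)(-1.756) = 0.1040 V.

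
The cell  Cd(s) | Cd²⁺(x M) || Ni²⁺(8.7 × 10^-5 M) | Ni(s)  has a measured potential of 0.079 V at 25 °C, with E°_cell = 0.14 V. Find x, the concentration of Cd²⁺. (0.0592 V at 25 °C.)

From the Nernst equation, log Q = n(E° − E)/0.0592 = 2(0.14 − 0.079)/0.0592 = 2.061, so Q = 115.
With Q = [Cd²⁺]/[Ni²⁺] and the known concentrations, [Cd²⁺] in the numerator gives [Cd²⁺] = 0.01 M.

0.01 M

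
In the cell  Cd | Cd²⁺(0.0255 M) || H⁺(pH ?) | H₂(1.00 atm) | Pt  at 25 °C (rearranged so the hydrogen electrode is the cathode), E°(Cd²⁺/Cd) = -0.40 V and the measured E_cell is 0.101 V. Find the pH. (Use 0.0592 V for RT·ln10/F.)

E°_cell = 0.40 V and n = 2.
log Q = n(E° − E)/0.0592 = 2×(0.40 − 0.101)/0.0592 = 10.101.
With Q = [Cd²⁺]·P(H₂) / [H⁺]^2, solving for [H⁺] gives log[H⁺] = -5.847, so pH = 5.85.

pH = 5.85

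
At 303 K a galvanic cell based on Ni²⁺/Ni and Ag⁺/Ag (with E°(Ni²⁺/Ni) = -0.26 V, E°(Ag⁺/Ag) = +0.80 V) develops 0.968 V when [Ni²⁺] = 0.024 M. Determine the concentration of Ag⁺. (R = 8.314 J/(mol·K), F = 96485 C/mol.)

From the Nernst equation, ln Q = nF(E° − E)/RT = 2×96485×(1.06 − 0.968)/(8.314×303) = 7.047, so Q = 1150.
With Q = [Ni²⁺]/[Ag⁺]^2 and the known concentrations, [Ag⁺]^2 in the denominator gives [Ag⁺] = 0.0046 M.

0.0046 M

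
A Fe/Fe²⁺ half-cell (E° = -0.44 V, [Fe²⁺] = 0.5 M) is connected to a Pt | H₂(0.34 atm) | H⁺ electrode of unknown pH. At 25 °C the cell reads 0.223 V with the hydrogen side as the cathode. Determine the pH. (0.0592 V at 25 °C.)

pH = 4.05

E°_cell = 0.44 V and n = 2.
log Q = n(E° − E)/0.0592 = 2×(0.44 − 0.223)/0.0592 = 7.331.
With Q = [Fe²⁺]·P(H₂) / [H⁺]^2, solving for [H⁺] gives log[H⁺] = -4.050, so pH = 4.05.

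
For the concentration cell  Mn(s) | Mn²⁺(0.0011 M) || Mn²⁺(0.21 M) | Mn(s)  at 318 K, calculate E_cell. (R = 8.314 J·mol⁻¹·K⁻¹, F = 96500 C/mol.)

0.072 V

Both half-cells are Mn²⁺/Mn, so E°_cell = 0. The concentrated side is the cathode; the cell reaction moves Mn²⁺ from high to low concentration with n = 2.
Q = [Mn²⁺]_dilute/[Mn²⁺]_conc = 0.0011/0.21 = 0.00524.
E = 0 − (RT/nF) ln Q = −((8.314×318)/(2×96500))(-5.252) = 0.0719 V.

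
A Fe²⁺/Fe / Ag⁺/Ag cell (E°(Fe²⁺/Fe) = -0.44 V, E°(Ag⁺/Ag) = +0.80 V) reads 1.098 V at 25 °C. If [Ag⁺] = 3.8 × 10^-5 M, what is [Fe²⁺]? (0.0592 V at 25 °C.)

9.1 × 10^-5 M

From the Nernst equation, log Q = n(E° − E)/0.0592 = 2(1.24 − 1.098)/0.0592 = 4.797, so Q = 6.27 × 10^4.
With Q = [Fe²⁺]/[Ag⁺]^2 and the known concentrations, [Fe²⁺] in the numerator gives [Fe²⁺] = 9.1 × 10^-5 M.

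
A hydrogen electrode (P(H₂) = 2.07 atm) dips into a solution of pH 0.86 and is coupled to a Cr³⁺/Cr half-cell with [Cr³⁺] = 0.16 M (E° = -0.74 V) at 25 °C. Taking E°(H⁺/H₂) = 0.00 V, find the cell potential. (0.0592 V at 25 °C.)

0.70 V

The hydrogen couple is the cathode, so E°_cell = 0.74 V; n = 6.
[H⁺] = 10^(−0.86) = 0.14 M, and Q = [Cr³⁺]^2·P(H₂)^3 / [H⁺]^6 = 3.28 × 10^4.
E = E° − (0.0592/6) log Q = 0.74 − (0.0592/6)(4.516) = 0.695 V.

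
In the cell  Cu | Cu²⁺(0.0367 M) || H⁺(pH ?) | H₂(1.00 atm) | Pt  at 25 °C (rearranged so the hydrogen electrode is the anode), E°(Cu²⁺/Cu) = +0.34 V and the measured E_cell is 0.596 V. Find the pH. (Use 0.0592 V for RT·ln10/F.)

pH = 5.04

E°_cell = 0.34 V and n = 2.
log Q = n(E° − E)/0.0592 = 2×(0.34 − 0.596)/0.0592 = -8.649.
With Q = [H⁺]^2 / ([Cu²⁺]·P(H₂)), solving for [H⁺] gives log[H⁺] = -5.042, so pH = 5.04.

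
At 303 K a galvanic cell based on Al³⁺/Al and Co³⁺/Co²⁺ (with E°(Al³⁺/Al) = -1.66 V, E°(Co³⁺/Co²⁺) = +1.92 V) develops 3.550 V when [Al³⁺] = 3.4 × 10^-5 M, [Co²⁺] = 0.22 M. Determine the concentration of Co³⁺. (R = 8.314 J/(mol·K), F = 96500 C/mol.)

0.0023 M

From the Nernst equation, ln Q = nF(E° − E)/RT = 3×96500×(3.58 − 3.550)/(8.314×303) = 3.448, so Q = 31.4.
With Q = [Al³⁺]·[Co²⁺]^3/[Co³⁺]^3 and the known concentrations, [Co³⁺]^3 in the denominator gives [Co³⁺] = 0.0023 M.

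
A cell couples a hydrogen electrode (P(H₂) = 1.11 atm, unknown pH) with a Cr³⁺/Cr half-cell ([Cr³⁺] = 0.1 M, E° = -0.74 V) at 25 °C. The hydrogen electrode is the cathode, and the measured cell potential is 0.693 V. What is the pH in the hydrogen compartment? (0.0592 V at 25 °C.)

E°_cell = 0.74 V and n = 6.
log Q = n(E° − E)/0.0592 = 6×(0.74 − 0.693)/0.0592 = 4.764.
With Q = [Cr³⁺]^2·P(H₂)^3 / [H⁺]^6, solving for [H⁺] gives log[H⁺] = -1.105, so pH = 1.10.

pH = 1.10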